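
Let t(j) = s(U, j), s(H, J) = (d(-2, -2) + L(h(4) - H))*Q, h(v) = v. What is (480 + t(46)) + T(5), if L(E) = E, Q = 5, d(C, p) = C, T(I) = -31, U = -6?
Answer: 489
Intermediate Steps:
s(H, J) = 10 - 5*H (s(H, J) = (-2 + (4 - H))*5 = (2 - H)*5 = 10 - 5*H)
t(j) = 40 (t(j) = 10 - 5*(-6) = 10 + 30 = 40)
(480 + t(46)) + T(5) = (480 + 40) - 31 = 520 - 31 = 489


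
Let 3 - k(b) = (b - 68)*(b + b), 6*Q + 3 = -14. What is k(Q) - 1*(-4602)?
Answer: 75665/18 ≈ 4203.6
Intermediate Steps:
Q = -17/6 (Q = -1/2 + (1/6)*(-14) = -1/2 - 7/3 = -17/6 ≈ -2.8333)
k(b) = 3 - 2*b*(-68 + b) (k(b) = 3 - (b - 68)*(b + b) = 3 - (-68 + b)*2*b = 3 - 2*b*(-68 + b))
k(Q) - 1*(-4602) = (3 - 2*(-17/6)**2 + 136*(-17/6)) - 1*(-4602) = (3 - 2*289/36 - 1156/3) + 4602 = (3 - 289/18 - 1156/3) + 4602 = -7171/18 + 4602 = 75665/18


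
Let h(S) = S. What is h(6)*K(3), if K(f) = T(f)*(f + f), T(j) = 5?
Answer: 180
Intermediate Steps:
K(f) = 10*f (K(f) = 5*(f + f) = 5*(2*f) = 10*f)
h(6)*K(3) = 6*(10*3) = 6*30 = 180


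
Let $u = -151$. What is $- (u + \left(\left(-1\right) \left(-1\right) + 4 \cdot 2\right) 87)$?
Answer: $-632$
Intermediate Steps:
$- (u + \left(\left(-1\right) \left(-1\right) + 4 \cdot 2\right) 87) = - (-151 + \left(\left(-1\right) \left(-1\right) + 4 \cdot 2\right) 87) = - (-151 + \left(1 + 8\right) 87) = - (-151 + 9 \cdot 87) = - (-151 + 783) = \left(-1\right) 632 = -632$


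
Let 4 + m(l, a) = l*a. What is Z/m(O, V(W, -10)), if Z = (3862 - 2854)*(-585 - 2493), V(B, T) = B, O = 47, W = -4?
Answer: 32319/2 ≈ 16160.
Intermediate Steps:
m(l, a) = -4 + a*l (m(l, a) = -4 + l*a = -4 + a*l)
Z = -3102624 (Z = 1008*(-3078) = -3102624)
Z/m(O, V(W, -10)) = -3102624/(-4 - 4*47) = -3102624/(-4 - 188) = -3102624/(-192) = -3102624*(-1/192) = 32319/2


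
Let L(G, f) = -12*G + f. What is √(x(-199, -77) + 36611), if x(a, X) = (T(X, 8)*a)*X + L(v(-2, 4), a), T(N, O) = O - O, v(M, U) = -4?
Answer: 2*√9115 ≈ 190.95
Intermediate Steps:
T(N, O) = 0
L(G, f) = f - 12*G
x(a, X) = 48 + a (x(a, X) = (0*a)*X + (a - 12*(-4)) = 0*X + (a + 48) = 0 + (48 + a) = 48 + a)
√(x(-199, -77) + 36611) = √((48 - 199) + 36611) = √(-151 + 36611) = √36460 = 2*√9115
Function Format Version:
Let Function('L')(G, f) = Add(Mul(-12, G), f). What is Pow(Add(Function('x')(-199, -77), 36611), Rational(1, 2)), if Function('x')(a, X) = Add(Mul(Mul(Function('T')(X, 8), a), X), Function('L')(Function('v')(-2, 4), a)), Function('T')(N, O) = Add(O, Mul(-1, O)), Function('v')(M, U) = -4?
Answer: Mul(2, Pow(9115, Rational(1, 2))) ≈ 190.95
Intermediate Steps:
Function('T')(N, O) = 0
Function('L')(G, f) = Add(f, Mul(-12, G))
Function('x')(a, X) = Add(48, a) (Function('x')(a, X) = Add(Mul(Mul(0, a), X), Add(a, Mul(-12, -4))) = Add(Mul(0, X), Add(a, 48)) = Add(0, Add(48, a)) = Add(48, a))
Pow(Add(Function('x')(-199, -77), 36611), Rational(1, 2)) = Pow(Add(Add(48, -199), 36611), Rational(1, 2)) = Pow(Add(-151, 36611), Rational(1, 2)) = Pow(36460, Rational(1, 2)) = Mul(2, Pow(9115, Rational(1, 2)))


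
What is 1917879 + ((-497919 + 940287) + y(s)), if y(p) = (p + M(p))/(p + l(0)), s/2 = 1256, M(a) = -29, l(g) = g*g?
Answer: 5928942947/2512 ≈ 2.3602e+6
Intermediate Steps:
l(g) = g²
s = 2512 (s = 2*1256 = 2512)
y(p) = (-29 + p)/p (y(p) = (p - 29)/(p + 0²) = (-29 + p)/(p + 0) = (-29 + p)/p)
1917879 + ((-497919 + 940287) + y(s)) = 1917879 + ((-497919 + 940287) + (-29 + 2512)/2512) = 1917879 + (442368 + (1/2512)*2483) = 1917879 + (442368 + 2483/2512) = 1917879 + 1111230899/2512 = 5928942947/2512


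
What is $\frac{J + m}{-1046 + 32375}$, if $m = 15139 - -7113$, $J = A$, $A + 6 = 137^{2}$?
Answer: $\frac{41015}{31329} \approx 1.3092$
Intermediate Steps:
$A = 18763$ ($A = -6 + 137^{2} = -6 + 18769 = 18763$)
$J = 18763$
$m = 22252$ ($m = 15139 + 7113 = 22252$)
$\frac{J + m}{-1046 + 32375} = \frac{18763 + 22252}{-1046 + 32375} = \frac{41015}{31329}$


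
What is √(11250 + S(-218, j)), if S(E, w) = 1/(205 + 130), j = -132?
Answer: √1262531585/335 ≈ 106.07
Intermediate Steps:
S(E, w) = 1/335
√(11250 + S(-218, j)) = √(11250 + 1/335) = √(3768751/335) = √1262531585/335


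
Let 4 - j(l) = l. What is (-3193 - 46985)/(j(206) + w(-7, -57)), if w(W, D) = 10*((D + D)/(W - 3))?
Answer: 25089/44 ≈ 570.20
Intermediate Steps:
j(l) = 4 - l
w(W, D) = 20*D/(-3 + W) (w(W, D) = 10*((2*D)/(-3 + W)) = 10*(2*D/(-3 + W)) = 20*D/(-3 + W))
(-3193 - 46985)/(j(206) + w(-7, -57)) = (-3193 - 46985)/((4 - 1*206) + 20*(-57)/(-3 - 7)) = -50178/((4 - 206) + 20*(-57)/(-10)) = -50178/(-202 + 20*(-57)*(-⅒)) = -50178/(-202 + 114) = -50178/(-88) = -50178*(-1/88) = 25089/44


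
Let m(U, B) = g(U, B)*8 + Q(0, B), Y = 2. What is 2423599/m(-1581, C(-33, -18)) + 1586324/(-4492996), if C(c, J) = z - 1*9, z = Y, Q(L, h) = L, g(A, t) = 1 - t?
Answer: 2722279771967/71887936 ≈ 37868.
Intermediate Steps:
z = 2
C(c, J) = -7 (C(c, J) = 2 - 1*9 = 2 - 9 = -7)
m(U, B) = 8 - 8*B (m(U, B) = (1 - B)*8 + 0 = (8 - 8*B) + 0 = 8 - 8*B)
2423599/m(-1581, C(-33, -18)) + 1586324/(-4492996) = 2423599/(8 - 8*(-7)) + 1586324/(-4492996) = 2423599/(8 + 56) + 1586324*(-1/4492996) = 2423599/64 - 396581/1123249 = 2722279771967/71887936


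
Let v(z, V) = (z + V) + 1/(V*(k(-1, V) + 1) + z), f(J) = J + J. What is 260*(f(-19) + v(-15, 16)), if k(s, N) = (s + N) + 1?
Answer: -2472080/257 ≈ -9619.0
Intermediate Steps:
f(J) = 2*J
k(s, N) = 1 + N + s (k(s, N) = (N + s) + 1 = 1 + N + s)
v(z, V) = V + z + 1/(z + V*(1 + V)) (v(z, V) = (z + V) + 1/(V*((1 + V - 1) + 1) + z) = (V + z) + 1/(V*(V + 1) + z) = (V + z) + 1/(V*(1 + V) + z) = (V + z) + 1/(z + V*(1 + V)) = V + z + 1/(z + V*(1 + V)))
260*(f(-19) + v(-15, 16)) = 260*(2*(-19) + (1 + 16² + 16³ + (-15)² - 15*16² + 2*16*(-15))/(16 - 15 + 16²)) = 260*(-38 + (1 + 256 + 4096 + 225 - 15*256 - 480)/(16 - 15 + 256)) = 260*(-38 + (1 + 256 + 4096 + 225 - 3840 - 480)/257) = 260*(-38 + (1/257)*258) = 260*(-38 + 258/257) = 260*(-9508/257) = -2472080/257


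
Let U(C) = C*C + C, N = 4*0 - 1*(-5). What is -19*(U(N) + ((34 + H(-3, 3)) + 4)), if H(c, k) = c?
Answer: -1235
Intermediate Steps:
N = 5 (N = 0 + 5 = 5)
U(C) = C + C² (U(C) = C² + C = C + C²)
-19*(U(N) + ((34 + H(-3, 3)) + 4)) = -19*(5*(1 + 5) + ((34 - 3) + 4)) = -19*(5*6 + (31 + 4)) = -19*(30 + 35) = -19*65 = -1235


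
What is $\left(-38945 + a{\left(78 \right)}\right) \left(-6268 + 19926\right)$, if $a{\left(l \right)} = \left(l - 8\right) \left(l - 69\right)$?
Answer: $-523306270$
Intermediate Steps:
$a{\left(l \right)} = \left(-69 + l\right) \left(-8 + l\right)$ ($a{\left(l \right)} = \left(-8 + l\right) \left(-69 + l\right) = \left(-69 + l\right) \left(-8 + l\right)$)
$\left(-38945 + a{\left(78 \right)}\right) \left(-6268 + 19926\right) = \left(-38945 + \left(552 + 78^{2} - 6006\right)\right) \left(-6268 + 19926\right) = \left(-38945 + \left(552 + 6084 - 6006\right)\right) 13658 = \left(-38945 + 630\right) 13658 = \left(-38315\right) 13658 = -523306270$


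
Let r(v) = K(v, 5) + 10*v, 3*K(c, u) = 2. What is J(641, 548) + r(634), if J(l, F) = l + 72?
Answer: 21161/3 ≈ 7053.7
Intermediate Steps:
K(c, u) = 2/3 (K(c, u) = (1/3)*2 = 2/3)
J(l, F) = 72 + l
r(v) = 2/3 + 10*v
J(641, 548) + r(634) = (72 + 641) + (2/3 + 10*634) = 713 + (2/3 + 6340) = 713 + 19022/3 = 21161/3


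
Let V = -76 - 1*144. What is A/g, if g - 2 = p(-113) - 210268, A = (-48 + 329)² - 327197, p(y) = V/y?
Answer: 14025334/11879919 ≈ 1.1806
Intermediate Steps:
V = -220 (V = -76 - 144 = -220)
p(y) = -220/y
A = -248236 (A = 281² - 327197 = 78961 - 327197 = -248236)
g = -23759838/113 (g = 2 + (-220/(-113) - 210268) = 2 + (-220*(-1/113) - 210268) = 2 + (220/113 - 210268) = 2 - 23760064/113 = -23759838/113 ≈ -2.1026e+5)
A/g = -248236/(-23759838/113) = -248236*(-113/23759838) = 14025334/11879919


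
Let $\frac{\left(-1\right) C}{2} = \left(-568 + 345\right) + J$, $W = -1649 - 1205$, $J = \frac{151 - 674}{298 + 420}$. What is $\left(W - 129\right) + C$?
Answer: $- \frac{910260}{359} \approx -2535.5$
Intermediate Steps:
$J = - \frac{523}{718} \approx -0.72841$
$W = -2854$ ($W = -1649 - 1205 = -2854$)
$C = \frac{160637}{359}$ ($C = - 2 \left(\left(-568 + 345\right) - \frac{523}{718}\right) = - 2 \left(-223 - \frac{523}{718}\right) = \left(-2\right) \left(- \frac{160637}{718}\right) = \frac{160637}{359} \approx 447.46$)
$\left(W - 129\right) + C = \left(-2854 - 129\right) + \frac{160637}{359} = -2983 + \frac{160637}{359} = - \frac{910260}{359}$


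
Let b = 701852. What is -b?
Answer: -701852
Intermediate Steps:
-b = -1*701852 = -701852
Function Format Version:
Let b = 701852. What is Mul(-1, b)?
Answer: -701852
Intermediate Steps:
Mul(-1, b) = Mul(-1, 701852) = -701852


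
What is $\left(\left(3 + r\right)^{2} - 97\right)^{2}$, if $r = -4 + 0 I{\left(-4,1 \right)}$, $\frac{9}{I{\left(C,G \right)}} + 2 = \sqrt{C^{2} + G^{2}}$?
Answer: $9216$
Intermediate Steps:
$I{\left(C,G \right)} = \frac{9}{-2 + \sqrt{C^{2} + G^{2}}}$
$r = -4$ ($r = -4 + 0 \frac{9}{-2 + \sqrt{\left(-4\right)^{2} + 1^{2}}} = -4 + 0 \frac{9}{-2 + \sqrt{16 + 1}} = -4 + 0 \frac{9}{-2 + \sqrt{17}} = -4 + 0 = -4$)
$\left(\left(3 + r\right)^{2} - 97\right)^{2} = \left(\left(3 - 4\right)^{2} - 97\right)^{2} = \left(\left(-1\right)^{2} - 97\right)^{2} = \left(1 - 97\right)^{2} = \left(-96\right)^{2} = 9216$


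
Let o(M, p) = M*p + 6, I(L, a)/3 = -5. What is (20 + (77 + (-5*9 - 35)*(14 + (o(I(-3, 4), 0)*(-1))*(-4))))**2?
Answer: 8661249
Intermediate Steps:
I(L, a) = -15 (I(L, a) = 3*(-5) = -15)
o(M, p) = 6 + M*p
(20 + (77 + (-5*9 - 35)*(14 + (o(I(-3, 4), 0)*(-1))*(-4))))**2 = (20 + (77 + (-5*9 - 35)*(14 + ((6 - 15*0)*(-1))*(-4))))**2 = (20 + (77 + (-45 - 35)*(14 + ((6 + 0)*(-1))*(-4))))**2 = (20 + (77 - 80*(14 + (6*(-1))*(-4))))**2 = (20 + (77 - 80*(14 - 6*(-4))))**2 = (20 + (77 - 80*(14 + 24)))**2 = (20 + (77 - 80*38))**2 = (20 + (77 - 3040))**2 = (20 - 2963)**2 = (-2943)**2 = 8661249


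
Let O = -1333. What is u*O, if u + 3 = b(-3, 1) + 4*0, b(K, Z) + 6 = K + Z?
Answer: 14663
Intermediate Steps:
b(K, Z) = -6 + K + Z (b(K, Z) = -6 + (K + Z) = -6 + K + Z)
u = -11 (u = -3 + ((-6 - 3 + 1) + 4*0) = -3 + (-8 + 0) = -3 - 8 = -11)
u*O = -11*(-1333) = 14663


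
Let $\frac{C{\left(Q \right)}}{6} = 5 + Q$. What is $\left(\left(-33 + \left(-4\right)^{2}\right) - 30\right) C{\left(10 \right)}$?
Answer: $-4230$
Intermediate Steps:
$C{\left(Q \right)} = 30 + 6 Q$ ($C{\left(Q \right)} = 6 \left(5 + Q\right) = 30 + 6 Q$)
$\left(\left(-33 + \left(-4\right)^{2}\right) - 30\right) C{\left(10 \right)} = \left(\left(-33 + \left(-4\right)^{2}\right) - 30\right) \left(30 + 6 \cdot 10\right) = \left(\left(-33 + 16\right) - 30\right) \left(30 + 60\right) = \left(-17 - 30\right) 90 = \left(-47\right) 90 = -4230$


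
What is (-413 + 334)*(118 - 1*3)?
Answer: -9085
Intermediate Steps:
(-413 + 334)*(118 - 1*3) = -79*(118 - 3) = -79*115 = -9085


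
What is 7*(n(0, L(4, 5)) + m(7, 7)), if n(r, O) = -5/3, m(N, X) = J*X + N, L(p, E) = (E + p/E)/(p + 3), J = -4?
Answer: -476/3 ≈ -158.67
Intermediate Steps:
L(p, E) = (E + p/E)/(3 + p)
m(N, X) = N - 4*X (m(N, X) = -4*X + N = N - 4*X)
n(r, O) = -5/3 (n(r, O) = -5*⅓ = -5/3)
7*(n(0, L(4, 5)) + m(7, 7)) = 7*(-5/3 + (7 - 4*7)) = 7*(-5/3 + (7 - 28)) = 7*(-5/3 - 21) = 7*(-68/3) = -476/3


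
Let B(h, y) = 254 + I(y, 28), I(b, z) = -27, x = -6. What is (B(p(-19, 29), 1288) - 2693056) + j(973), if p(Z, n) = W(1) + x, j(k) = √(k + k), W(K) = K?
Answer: -2692829 + √1946 ≈ -2.6928e+6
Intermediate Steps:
j(k) = √2*√k (j(k) = √(2*k) = √2*√k)
p(Z, n) = -5 (p(Z, n) = 1 - 6 = -5)
B(h, y) = 227 (B(h, y) = 254 - 27 = 227)
(B(p(-19, 29), 1288) - 2693056) + j(973) = (227 - 2693056) + √2*√973 = -2692829 + √1946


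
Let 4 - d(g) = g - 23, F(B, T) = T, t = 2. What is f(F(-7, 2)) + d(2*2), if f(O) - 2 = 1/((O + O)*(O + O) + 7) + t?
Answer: 622/23 ≈ 27.043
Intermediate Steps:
d(g) = 27 - g (d(g) = 4 - (g - 23) = 4 - (-23 + g) = 4 + (23 - g) = 27 - g)
f(O) = 4 + 1/(7 + 4*O²) (f(O) = 2 + (1/((O + O)*(O + O) + 7) + 2) = 2 + (1/((2*O)*(2*O) + 7) + 2) = 2 + (1/(4*O² + 7) + 2) = 2 + (1/(7 + 4*O²) + 2) = 2 + (2 + 1/(7 + 4*O²)) = 4 + 1/(7 + 4*O²))
f(F(-7, 2)) + d(2*2) = (29 + 16*2²)/(7 + 4*2²) + (27 - 2*2) = (29 + 16*4)/(7 + 4*4) + (27 - 1*4) = (29 + 64)/(7 + 16) + (27 - 4) = 93/23 + 23 = 622/23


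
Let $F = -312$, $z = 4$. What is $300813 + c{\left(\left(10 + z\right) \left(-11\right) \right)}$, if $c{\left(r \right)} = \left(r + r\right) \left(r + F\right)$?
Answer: $444341$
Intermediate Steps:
$c{\left(r \right)} = 2 r \left(-312 + r\right)$ ($c{\left(r \right)} = \left(r + r\right) \left(r - 312\right) = 2 r \left(-312 + r\right)$)
$300813 + c{\left(\left(10 + z\right) \left(-11\right) \right)} = 300813 + 2 \left(10 + 4\right) \left(-11\right) \left(-312 + \left(10 + 4\right) \left(-11\right)\right) = 300813 + 2 \cdot 14 \left(-11\right) \left(-312 + 14 \left(-11\right)\right) = 300813 + 2 \left(-154\right) \left(-312 - 154\right) = 300813 + 2 \left(-154\right) \left(-466\right) = 300813 + 143528 = 444341$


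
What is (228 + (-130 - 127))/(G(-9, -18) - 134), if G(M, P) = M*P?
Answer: -29/28 ≈ -1.0357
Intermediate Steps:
(228 + (-130 - 127))/(G(-9, -18) - 134) = (228 + (-130 - 127))/(-9*(-18) - 134) = (228 - 257)/(162 - 134) = -29/28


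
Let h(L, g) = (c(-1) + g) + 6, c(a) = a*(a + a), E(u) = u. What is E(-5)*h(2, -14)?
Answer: 30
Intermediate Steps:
c(a) = 2*a² (c(a) = a*(2*a) = 2*a²)
h(L, g) = 8 + g (h(L, g) = (2*(-1)² + g) + 6 = (2*1 + g) + 6 = (2 + g) + 6 = 8 + g)
E(-5)*h(2, -14) = -5*(8 - 14) = -5*(-6) = 30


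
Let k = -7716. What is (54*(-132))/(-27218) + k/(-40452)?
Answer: 20764831/45875939 ≈ 0.45263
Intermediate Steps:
(54*(-132))/(-27218) + k/(-40452) = (54*(-132))/(-27218) - 7716/(-40452) = -7128*(-1/27218) - 7716*(-1/40452) = 3564/13609 + 643/3371 = 20764831/45875939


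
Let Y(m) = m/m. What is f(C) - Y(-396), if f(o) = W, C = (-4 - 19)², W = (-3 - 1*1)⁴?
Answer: 255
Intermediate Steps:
Y(m) = 1
W = 256 (W = (-3 - 1)⁴ = (-4)⁴ = 256)
C = 529 (C = (-23)² = 529)
f(o) = 256
f(C) - Y(-396) = 256 - 1*1 = 256 - 1 = 255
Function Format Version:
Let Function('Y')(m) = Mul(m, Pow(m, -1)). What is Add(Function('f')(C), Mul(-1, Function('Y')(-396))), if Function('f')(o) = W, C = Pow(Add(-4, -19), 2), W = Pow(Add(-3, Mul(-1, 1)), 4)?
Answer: 255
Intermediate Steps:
Function('Y')(m) = 1
W = 256 (W = Pow(Add(-3, -1), 4) = Pow(-4, 4) = 256)
C = 529 (C = Pow(-23, 2) = 529)
Function('f')(o) = 256
Add(Function('f')(C), Mul(-1, Function('Y')(-396))) = Add(256, Mul(-1, 1)) = Add(256, -1) = 255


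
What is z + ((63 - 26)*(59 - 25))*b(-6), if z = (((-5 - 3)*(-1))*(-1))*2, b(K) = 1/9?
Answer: 1114/9 ≈ 123.78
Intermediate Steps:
b(K) = 1/9
z = -16 (z = (-8*(-1)*(-1))*2 = (8*(-1))*2 = -8*2 = -16)
z + ((63 - 26)*(59 - 25))*b(-6) = -16 + ((63 - 26)*(59 - 25))*(1/9) = -16 + (37*34)*(1/9) = -16 + 1258*(1/9) = -16 + 1258/9 = 1114/9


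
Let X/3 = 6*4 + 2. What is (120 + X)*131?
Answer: 25938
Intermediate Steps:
X = 78 (X = 3*(6*4 + 2) = 3*(24 + 2) = 3*26 = 78)
(120 + X)*131 = (120 + 78)*131 = 198*131 = 25938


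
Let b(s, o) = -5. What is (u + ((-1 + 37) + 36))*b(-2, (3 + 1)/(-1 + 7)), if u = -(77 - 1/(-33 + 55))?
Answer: 545/22 ≈ 24.773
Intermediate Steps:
u = -1693/22 (u = -(77 - 1/22) = -1*1693/22 = -1693/22 ≈ -76.955)
(u + ((-1 + 37) + 36))*b(-2, (3 + 1)/(-1 + 7)) = (-1693/22 + ((-1 + 37) + 36))*(-5) = (-1693/22 + (36 + 36))*(-5) = (-1693/22 + 72)*(-5) = -109/22*(-5) = 545/22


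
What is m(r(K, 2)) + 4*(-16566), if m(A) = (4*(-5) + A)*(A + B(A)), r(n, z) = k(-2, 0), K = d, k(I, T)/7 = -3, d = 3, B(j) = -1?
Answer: -65362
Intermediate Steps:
k(I, T) = -21 (k(I, T) = 7*(-3) = -21)
K = 3
r(n, z) = -21
m(A) = (-1 + A)*(-20 + A) (m(A) = (4*(-5) + A)*(A - 1) = (-20 + A)*(-1 + A) = (-1 + A)*(-20 + A))
m(r(K, 2)) + 4*(-16566) = (20 + (-21)² - 21*(-21)) + 4*(-16566) = (20 + 441 + 441) - 66264 = 902 - 66264 = -65362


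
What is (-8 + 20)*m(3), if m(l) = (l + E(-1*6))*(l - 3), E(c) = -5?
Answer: 0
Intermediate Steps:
m(l) = (-5 + l)*(-3 + l) (m(l) = (l - 5)*(l - 3) = (-5 + l)*(-3 + l))
(-8 + 20)*m(3) = (-8 + 20)*(15 + 3**2 - 8*3) = 12*(15 + 9 - 24) = 12*0 = 0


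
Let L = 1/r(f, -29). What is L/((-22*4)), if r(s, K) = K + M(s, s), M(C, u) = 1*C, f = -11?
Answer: 1/3520 ≈ 0.00028409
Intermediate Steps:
M(C, u) = C
r(s, K) = K + s
L = -1/40 (L = 1/(-29 - 11) = 1/(-40) = -1/40 ≈ -0.025000)
L/((-22*4)) = -1/(40*((-22*4))) = -1/40/(-88) = -1/40*(-1/88) = 1/3520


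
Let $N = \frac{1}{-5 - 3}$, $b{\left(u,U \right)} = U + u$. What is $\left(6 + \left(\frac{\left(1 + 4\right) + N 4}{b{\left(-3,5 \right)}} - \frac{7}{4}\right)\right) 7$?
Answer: $\frac{91}{2} \approx 45.5$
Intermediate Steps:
$N = - \frac{1}{8}$ ($N = \frac{1}{-8} = - \frac{1}{8} \approx -0.125$)
$\left(6 + \left(\frac{\left(1 + 4\right) + N 4}{b{\left(-3,5 \right)}} - \frac{7}{4}\right)\right) 7 = \left(6 - \left(\frac{7}{4} - \frac{\left(1 + 4\right) - \frac{1}{2}}{5 - 3}\right)\right) 7 = \left(6 - \left(\frac{7}{4} - \frac{5 - \frac{1}{2}}{2}\right)\right) 7 = \left(6 + \left(\frac{9}{2} \cdot \frac{1}{2} - \frac{7}{4}\right)\right) 7 = \left(6 + \left(\frac{9}{4} - \frac{7}{4}\right)\right) 7 = \left(6 + \frac{1}{2}\right) 7 = \frac{13}{2} \cdot 7 = \frac{91}{2}$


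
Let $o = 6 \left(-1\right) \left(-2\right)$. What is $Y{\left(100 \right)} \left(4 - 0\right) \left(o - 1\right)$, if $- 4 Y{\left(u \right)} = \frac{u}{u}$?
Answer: $-11$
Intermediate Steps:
$Y{\left(u \right)} = - \frac{1}{4}$ ($Y{\left(u \right)} = - \frac{u \frac{1}{u}}{4} = \left(- \frac{1}{4}\right) 1 = - \frac{1}{4}$)
$o = 12$ ($o = \left(-6\right) \left(-2\right) = 12$)
$Y{\left(100 \right)} \left(4 - 0\right) \left(o - 1\right) = - \frac{\left(4 - 0\right) \left(12 - 1\right)}{4} = - \frac{\left(4 + \left(-4 + 4\right)\right) 11}{4} = - \frac{\left(4 + 0\right) 11}{4} = - \frac{4 \cdot 11}{4} = \left(- \frac{1}{4}\right) 44 = -11$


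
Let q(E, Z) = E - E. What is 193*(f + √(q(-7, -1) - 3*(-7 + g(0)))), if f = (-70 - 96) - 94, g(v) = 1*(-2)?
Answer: -50180 + 579*√3 ≈ -49177.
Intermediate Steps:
g(v) = -2
f = -260 (f = -166 - 94 = -260)
q(E, Z) = 0
193*(f + √(q(-7, -1) - 3*(-7 + g(0)))) = 193*(-260 + √(0 - 3*(-7 - 2))) = 193*(-260 + √(0 - 3*(-9))) = 193*(-260 + √(0 + 27)) = 193*(-260 + √27) = 193*(-260 + 3*√3) = -50180 + 579*√3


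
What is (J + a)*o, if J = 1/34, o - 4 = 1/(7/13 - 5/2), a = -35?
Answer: -105821/867 ≈ -122.05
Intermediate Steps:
o = 178/51 (o = 4 + 1/(7/13 - 5/2) = 4 + 1/(-51/26) = 4 - 26/51 = 178/51 ≈ 3.4902)
J = 1/34 ≈ 0.029412
(J + a)*o = (1/34 - 35)*(178/51) = -1189/34*178/51 = -105821/867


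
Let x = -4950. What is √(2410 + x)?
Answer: 2*I*√635 ≈ 50.398*I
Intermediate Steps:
√(2410 + x) = √(2410 - 4950) = √(-2540) = 2*I*√635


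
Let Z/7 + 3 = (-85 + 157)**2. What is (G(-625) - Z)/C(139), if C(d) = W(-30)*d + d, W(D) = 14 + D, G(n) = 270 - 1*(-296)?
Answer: 35701/2085 ≈ 17.123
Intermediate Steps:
G(n) = 566 (G(n) = 270 + 296 = 566)
C(d) = -15*d (C(d) = (14 - 30)*d + d = -16*d + d = -15*d)
Z = 36267 (Z = -21 + 7*(-85 + 157)**2 = -21 + 7*72**2 = -21 + 7*5184 = -21 + 36288 = 36267)
(G(-625) - Z)/C(139) = (566 - 1*36267)/((-15*139)) = (566 - 36267)/(-2085) = -35701*(-1/2085) = 35701/2085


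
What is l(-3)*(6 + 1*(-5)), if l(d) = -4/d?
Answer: 4/3 ≈ 1.3333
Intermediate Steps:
l(-3)*(6 + 1*(-5)) = (-4/(-3))*(6 + 1*(-5)) = (-4*(-⅓))*(6 - 5) = (4/3)*1 = 4/3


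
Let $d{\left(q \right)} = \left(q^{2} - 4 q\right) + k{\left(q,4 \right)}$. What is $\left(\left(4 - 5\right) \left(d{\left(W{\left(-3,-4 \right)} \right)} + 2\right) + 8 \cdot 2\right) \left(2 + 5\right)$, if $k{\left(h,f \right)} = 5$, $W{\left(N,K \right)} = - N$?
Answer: $84$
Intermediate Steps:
$d{\left(q \right)} = 5 + q^{2} - 4 q$ ($d{\left(q \right)} = \left(q^{2} - 4 q\right) + 5 = 5 + q^{2} - 4 q$)
$\left(\left(4 - 5\right) \left(d{\left(W{\left(-3,-4 \right)} \right)} + 2\right) + 8 \cdot 2\right) \left(2 + 5\right) = \left(\left(4 - 5\right) \left(\left(5 + \left(\left(-1\right) \left(-3\right)\right)^{2} - 4 \left(\left(-1\right) \left(-3\right)\right)\right) + 2\right) + 8 \cdot 2\right) \left(2 + 5\right) = \left(- (\left(5 + 3^{2} - 12\right) + 2) + 16\right) 7 = \left(- (\left(5 + 9 - 12\right) + 2) + 16\right) 7 = \left(- (2 + 2) + 16\right) 7 = \left(\left(-1\right) 4 + 16\right) 7 = \left(-4 + 16\right) 7 = 12 \cdot 7 = 84$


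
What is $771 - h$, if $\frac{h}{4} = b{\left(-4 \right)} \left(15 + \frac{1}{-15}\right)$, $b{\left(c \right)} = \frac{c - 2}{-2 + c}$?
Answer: $\frac{10669}{15} \approx 711.27$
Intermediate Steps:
$b{\left(c \right)} = 1$ ($b{\left(c \right)} = \frac{-2 + c}{-2 + c} = 1$)
$h = \frac{896}{15}$ ($h = 4 \cdot 1 \left(15 + \frac{1}{-15}\right) = 4 \cdot 1 \left(15 - \frac{1}{15}\right) = 4 \cdot 1 \cdot \frac{224}{15} = 4 \cdot \frac{224}{15} = \frac{896}{15} \approx 59.733$)
$771 - h = 771 - \frac{896}{15} = \frac{10669}{15}$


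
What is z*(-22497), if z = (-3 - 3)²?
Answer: -809892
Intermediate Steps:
z = 36 (z = (-6)² = 36)
z*(-22497) = 36*(-22497) = -809892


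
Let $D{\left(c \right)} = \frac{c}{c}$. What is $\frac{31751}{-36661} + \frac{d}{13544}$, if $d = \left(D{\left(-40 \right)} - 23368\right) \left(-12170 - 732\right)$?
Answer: $\frac{5526083075965}{248268292} \approx 22259.0$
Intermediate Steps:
$D{\left(c \right)} = 1$
$d = 301481034$ ($d = \left(1 - 23368\right) \left(-12170 - 732\right) = \left(-23367\right) \left(-12902\right) = 301481034$)
$\frac{31751}{-36661} + \frac{d}{13544} = \frac{31751}{-36661} + \frac{301481034}{13544} = 31751 \left(- \frac{1}{36661}\right) + 301481034 \cdot \frac{1}{13544} = - \frac{31751}{36661} + \frac{150740517}{6772} = \frac{5526083075965}{248268292}$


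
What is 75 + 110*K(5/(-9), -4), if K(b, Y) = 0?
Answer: 75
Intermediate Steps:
75 + 110*K(5/(-9), -4) = 75 + 110*0 = 75 + 0 = 75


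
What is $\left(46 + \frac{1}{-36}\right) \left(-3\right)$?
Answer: $- \frac{1655}{12} \approx -137.92$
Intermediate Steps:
$\left(46 + \frac{1}{-36}\right) \left(-3\right) = \left(46 - \frac{1}{36}\right) \left(-3\right) = \frac{1655}{36} \left(-3\right) = - \frac{1655}{12}$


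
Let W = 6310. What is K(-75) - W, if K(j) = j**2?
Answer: -685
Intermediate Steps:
K(-75) - W = (-75)**2 - 1*6310 = 5625 - 6310 = -685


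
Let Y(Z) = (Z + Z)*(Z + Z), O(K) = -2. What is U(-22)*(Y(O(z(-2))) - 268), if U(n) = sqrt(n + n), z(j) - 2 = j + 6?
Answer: -504*I*sqrt(11) ≈ -1671.6*I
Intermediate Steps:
z(j) = 8 + j (z(j) = 2 + (j + 6) = 2 + (6 + j) = 8 + j)
U(n) = sqrt(2)*sqrt(n) (U(n) = sqrt(2*n) = sqrt(2)*sqrt(n))
Y(Z) = 4*Z**2 (Y(Z) = (2*Z)*(2*Z) = 4*Z**2)
U(-22)*(Y(O(z(-2))) - 268) = (sqrt(2)*sqrt(-22))*(4*(-2)**2 - 268) = (sqrt(2)*(I*sqrt(22)))*(4*4 - 268) = (2*I*sqrt(11))*(16 - 268) = (2*I*sqrt(11))*(-252) = -504*I*sqrt(11)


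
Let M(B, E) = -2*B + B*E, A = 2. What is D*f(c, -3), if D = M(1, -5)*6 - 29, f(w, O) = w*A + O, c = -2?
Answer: 497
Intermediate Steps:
f(w, O) = O + 2*w (f(w, O) = w*2 + O = 2*w + O = O + 2*w)
D = -71 (D = (1*(-2 - 5))*6 - 29 = (1*(-7))*6 - 29 = -7*6 - 29 = -42 - 29 = -71)
D*f(c, -3) = -71*(-3 + 2*(-2)) = -71*(-3 - 4) = -71*(-7) = 497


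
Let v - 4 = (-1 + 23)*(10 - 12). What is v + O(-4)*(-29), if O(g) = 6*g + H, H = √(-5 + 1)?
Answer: 656 - 58*I ≈ 656.0 - 58.0*I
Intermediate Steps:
H = 2*I (H = √(-4) = 2*I ≈ 2.0*I)
O(g) = 2*I + 6*g (O(g) = 6*g + 2*I = 2*I + 6*g)
v = -40 (v = 4 + (-1 + 23)*(10 - 12) = 4 + 22*(-2) = 4 - 44 = -40)
v + O(-4)*(-29) = -40 + (2*I + 6*(-4))*(-29) = -40 + (2*I - 24)*(-29) = -40 + (-24 + 2*I)*(-29) = -40 + (696 - 58*I) = 656 - 58*I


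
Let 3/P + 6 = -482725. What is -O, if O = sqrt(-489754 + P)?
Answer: -67*I*sqrt(25423700559283)/482731 ≈ -699.82*I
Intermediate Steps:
P = -3/482731 (P = 3/(-6 - 482725) = 3/(-482731) = 3*(-1/482731) = -3/482731 ≈ -6.2146e-6)
O = 67*I*sqrt(25423700559283)/482731 (O = sqrt(-489754 - 3/482731) = sqrt(-236419438177/482731) = 67*I*sqrt(25423700559283)/482731 ≈ 699.82*I)
-O = -67*I*sqrt(25423700559283)/482731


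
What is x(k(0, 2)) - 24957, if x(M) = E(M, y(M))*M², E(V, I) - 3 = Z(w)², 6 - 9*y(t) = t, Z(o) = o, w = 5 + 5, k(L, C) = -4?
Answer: -23309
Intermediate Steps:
w = 10
y(t) = ⅔ - t/9
E(V, I) = 103 (E(V, I) = 3 + 10² = 3 + 100 = 103)
x(M) = 103*M²
x(k(0, 2)) - 24957 = 103*(-4)² - 24957 = 103*16 - 24957 = 1648 - 24957 = -23309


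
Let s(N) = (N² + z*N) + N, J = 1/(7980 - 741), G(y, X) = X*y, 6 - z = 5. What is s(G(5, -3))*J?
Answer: 65/2413 ≈ 0.026937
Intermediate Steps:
z = 1 (z = 6 - 1*5 = 6 - 5 = 1)
J = 1/7239 ≈ 0.00013814
s(N) = N² + 2*N (s(N) = (N² + 1*N) + N = (N² + N) + N = (N + N²) + N = N² + 2*N)
s(G(5, -3))*J = ((-3*5)*(2 - 3*5))*(1/7239) = -15*(2 - 15)*(1/7239) = -15*(-13)*(1/7239) = 195*(1/7239) = 65/2413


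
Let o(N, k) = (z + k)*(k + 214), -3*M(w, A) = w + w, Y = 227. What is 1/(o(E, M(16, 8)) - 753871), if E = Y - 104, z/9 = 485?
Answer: 9/1183591 ≈ 7.6040e-6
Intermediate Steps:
z = 4365 (z = 9*485 = 4365)
E = 123 (E = 227 - 104 = 123)
M(w, A) = -2*w/3 (M(w, A) = -(w + w)/3 = -2*w/3)
o(N, k) = (214 + k)*(4365 + k) (o(N, k) = (4365 + k)*(k + 214) = (4365 + k)*(214 + k) = (214 + k)*(4365 + k))
1/(o(E, M(16, 8)) - 753871) = 1/((934110 + (-2/3*16)**2 + 4579*(-2/3*16)) - 753871) = 1/((934110 + (-32/3)**2 + 4579*(-32/3)) - 753871) = 1/((934110 + 1024/9 - 146528/3) - 753871) = 1/(7968430/9 - 753871) = 1/(1183591/9) = 9/1183591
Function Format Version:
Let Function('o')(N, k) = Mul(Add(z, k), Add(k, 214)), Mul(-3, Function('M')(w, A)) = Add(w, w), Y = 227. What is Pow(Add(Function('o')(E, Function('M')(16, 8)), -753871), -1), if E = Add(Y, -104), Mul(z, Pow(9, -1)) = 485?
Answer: Rational(9, 1183591) ≈ 7.6040e-6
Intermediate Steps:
z = 4365 (z = Mul(9, 485) = 4365)
E = 123 (E = Add(227, -104) = 123)
Function('M')(w, A) = Mul(Rational(-2, 3), w) (Function('M')(w, A) = Mul(Rational(-1, 3), Add(w, w)) = Mul(Rational(-1, 3), Mul(2, w)) = Mul(Rational(-2, 3), w))
Function('o')(N, k) = Mul(Add(214, k), Add(4365, k)) (Function('o')(N, k) = Mul(Add(4365, k), Add(k, 214)) = Mul(Add(4365, k), Add(214, k)) = Mul(Add(214, k), Add(4365, k)))
Pow(Add(Function('o')(E, Function('M')(16, 8)), -753871), -1) = Pow(Add(Add(934110, Pow(Mul(Rational(-2, 3), 16), 2), Mul(4579, Mul(Rational(-2, 3), 16))), -753871), -1) = Pow(Add(Add(934110, Pow(Rational(-32, 3), 2), Mul(4579, Rational(-32, 3))), -753871), -1) = Pow(Add(Add(934110, Rational(1024, 9), Rational(-146528, 3)), -753871), -1) = Pow(Add(Rational(7968430, 9), -753871), -1) = Pow(Rational(1183591, 9), -1) = Rational(9, 1183591)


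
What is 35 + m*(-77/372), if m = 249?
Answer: -2051/124 ≈ -16.540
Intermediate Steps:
35 + m*(-77/372) = 35 + 249*(-77/372) = 35 - 6391/124 = -2051/124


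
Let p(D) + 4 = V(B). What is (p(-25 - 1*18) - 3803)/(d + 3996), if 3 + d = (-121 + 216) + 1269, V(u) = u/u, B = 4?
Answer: -346/487 ≈ -0.71047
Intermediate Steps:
V(u) = 1
d = 1361 (d = -3 + ((-121 + 216) + 1269) = -3 + (95 + 1269) = -3 + 1364 = 1361)
p(D) = -3 (p(D) = -4 + 1 = -3)
(p(-25 - 1*18) - 3803)/(d + 3996) = (-3 - 3803)/(1361 + 3996) = -3806/5357 = -3806*1/5357 = -346/487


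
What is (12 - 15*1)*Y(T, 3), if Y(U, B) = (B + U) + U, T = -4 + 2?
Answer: 3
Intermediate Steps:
T = -2
Y(U, B) = B + 2*U
(12 - 15*1)*Y(T, 3) = (12 - 15*1)*(3 + 2*(-2)) = (12 - 15)*(3 - 4) = -3*(-1) = 3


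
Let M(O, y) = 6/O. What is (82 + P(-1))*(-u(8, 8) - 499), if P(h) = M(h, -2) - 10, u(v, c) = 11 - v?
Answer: -33132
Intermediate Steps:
P(h) = -10 + 6/h (P(h) = 6/h - 10 = -10 + 6/h)
(82 + P(-1))*(-u(8, 8) - 499) = (82 + (-10 + 6/(-1)))*(-(11 - 1*8) - 499) = (82 + (-10 + 6*(-1)))*(-(11 - 8) - 499) = (82 + (-10 - 6))*(-1*3 - 499) = (82 - 16)*(-3 - 499) = 66*(-502) = -33132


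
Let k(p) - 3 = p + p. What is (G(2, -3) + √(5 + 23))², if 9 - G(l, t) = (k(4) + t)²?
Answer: 3053 - 220*√7 ≈ 2470.9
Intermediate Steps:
k(p) = 3 + 2*p (k(p) = 3 + (p + p) = 3 + 2*p)
G(l, t) = 9 - (11 + t)² (G(l, t) = 9 - ((3 + 2*4) + t)² = 9 - ((3 + 8) + t)² = 9 - (11 + t)²)
(G(2, -3) + √(5 + 23))² = ((9 - (11 - 3)²) + √(5 + 23))² = ((9 - 1*8²) + √28)² = ((9 - 1*64) + 2*√7)² = ((9 - 64) + 2*√7)² = (-55 + 2*√7)²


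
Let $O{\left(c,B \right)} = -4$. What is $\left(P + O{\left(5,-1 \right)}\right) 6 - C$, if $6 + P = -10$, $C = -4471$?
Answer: $4351$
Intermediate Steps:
$P = -16$ ($P = -6 - 10 = -16$)
$\left(P + O{\left(5,-1 \right)}\right) 6 - C = \left(-16 - 4\right) 6 - -4471 = \left(-20\right) 6 + 4471 = -120 + 4471 = 4351$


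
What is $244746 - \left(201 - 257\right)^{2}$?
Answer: $241610$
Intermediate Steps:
$244746 - \left(201 - 257\right)^{2} = 244746 - \left(-56\right)^{2} = 244746 - 3136 = 241610$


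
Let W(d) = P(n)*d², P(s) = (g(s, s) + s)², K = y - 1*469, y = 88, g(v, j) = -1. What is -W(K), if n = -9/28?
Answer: -198725409/784 ≈ -2.5348e+5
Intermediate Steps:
n = -9/28 (n = -9*1/28 = -9/28 ≈ -0.32143)
K = -381 (K = 88 - 1*469 = 88 - 469 = -381)
P(s) = (-1 + s)²
W(d) = 1369*d²/784 (W(d) = (-1 - 9/28)²*d² = (-37/28)²*d² = 1369*d²/784)
-W(K) = -1369*(-381)²/784 = -1369*145161/784 = -1*198725409/784 = -198725409/784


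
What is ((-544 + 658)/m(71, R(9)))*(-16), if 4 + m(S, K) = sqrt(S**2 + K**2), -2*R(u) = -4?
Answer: -7296/5029 - 1824*sqrt(5045)/5029 ≈ -27.212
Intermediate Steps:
R(u) = 2 (R(u) = -1/2*(-4) = 2)
m(S, K) = -4 + sqrt(K**2 + S**2) (m(S, K) = -4 + sqrt(S**2 + K**2) = -4 + sqrt(K**2 + S**2))
((-544 + 658)/m(71, R(9)))*(-16) = ((-544 + 658)/(-4 + sqrt(2**2 + 71**2)))*(-16) = (114/(-4 + sqrt(4 + 5041)))*(-16) = (114/(-4 + sqrt(5045)))*(-16) = -1824/(-4 + sqrt(5045))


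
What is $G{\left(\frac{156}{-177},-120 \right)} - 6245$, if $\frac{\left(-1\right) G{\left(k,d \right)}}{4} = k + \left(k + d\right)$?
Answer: $- \frac{339719}{59} \approx -5757.9$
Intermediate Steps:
$G{\left(k,d \right)} = - 8 k - 4 d$ ($G{\left(k,d \right)} = - 4 \left(k + \left(k + d\right)\right) = - 4 \left(k + \left(d + k\right)\right) = - 4 \left(d + 2 k\right) = - 8 k - 4 d$)
$G{\left(\frac{156}{-177},-120 \right)} - 6245 = \left(- 8 \frac{156}{-177} - -480\right) - 6245 = \left(- 8 \cdot 156 \left(- \frac{1}{177}\right) + 480\right) - 6245 = \left(\left(-8\right) \left(- \frac{52}{59}\right) + 480\right) - 6245 = \left(\frac{416}{59} + 480\right) - 6245 = \frac{28736}{59} - 6245 = - \frac{339719}{59}$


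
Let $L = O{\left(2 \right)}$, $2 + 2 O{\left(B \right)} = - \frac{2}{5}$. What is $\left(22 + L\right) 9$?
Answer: $\frac{936}{5} \approx 187.2$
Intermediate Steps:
$O{\left(B \right)} = - \frac{6}{5}$ ($O{\left(B \right)} = -1 + \frac{\left(-2\right) \frac{1}{5}}{2} = -1 + \frac{1}{2} \left(- \frac{2}{5}\right) = -1 - \frac{1}{5} = - \frac{6}{5}$)
$L = - \frac{6}{5} \approx -1.2$
$\left(22 + L\right) 9 = \left(22 - \frac{6}{5}\right) 9 = \frac{104}{5} \cdot 9 = \frac{936}{5}$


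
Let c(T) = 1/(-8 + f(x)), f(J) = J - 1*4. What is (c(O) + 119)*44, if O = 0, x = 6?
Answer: 15686/3 ≈ 5228.7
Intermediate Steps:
f(J) = -4 + J (f(J) = J - 4 = -4 + J)
c(T) = -1/6 (c(T) = 1/(-8 + (-4 + 6)) = 1/(-8 + 2) = 1/(-6) = -1/6)
(c(O) + 119)*44 = (-1/6 + 119)*44 = (713/6)*44 = 15686/3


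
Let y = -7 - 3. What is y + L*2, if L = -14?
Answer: -38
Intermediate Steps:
y = -10
y + L*2 = -10 - 14*2 = -10 - 28 = -38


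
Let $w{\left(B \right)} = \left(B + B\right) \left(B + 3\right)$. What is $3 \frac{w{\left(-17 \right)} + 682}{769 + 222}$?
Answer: $\frac{3474}{991} \approx 3.5056$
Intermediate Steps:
$w{\left(B \right)} = 2 B \left(3 + B\right)$
$3 \frac{w{\left(-17 \right)} + 682}{769 + 222} = 3 \frac{2 \left(-17\right) \left(3 - 17\right) + 682}{769 + 222} = 3 \frac{2 \left(-17\right) \left(-14\right) + 682}{991} = 3 \left(476 + 682\right) \frac{1}{991} = 3 \cdot 1158 \cdot \frac{1}{991} = 3 \cdot \frac{1158}{991} = \frac{3474}{991}$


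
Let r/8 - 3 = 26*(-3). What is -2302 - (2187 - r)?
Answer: -5089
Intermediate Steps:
r = -600 (r = 24 + 8*(26*(-3)) = 24 + 8*(-78) = 24 - 624 = -600)
-2302 - (2187 - r) = -2302 - (2187 - 1*(-600)) = -2302 - (2187 + 600) = -2302 - 1*2787 = -2302 - 2787 = -5089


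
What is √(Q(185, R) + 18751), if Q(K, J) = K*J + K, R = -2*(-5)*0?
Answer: 6*√526 ≈ 137.61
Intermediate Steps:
R = 0 (R = 10*0 = 0)
Q(K, J) = K + J*K (Q(K, J) = J*K + K = K + J*K)
√(Q(185, R) + 18751) = √(185*(1 + 0) + 18751) = √(185*1 + 18751) = √(185 + 18751) = √18936 = 6*√526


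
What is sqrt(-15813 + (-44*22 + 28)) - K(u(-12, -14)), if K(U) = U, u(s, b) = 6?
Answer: -6 + I*sqrt(16753) ≈ -6.0 + 129.43*I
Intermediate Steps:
sqrt(-15813 + (-44*22 + 28)) - K(u(-12, -14)) = sqrt(-15813 + (-44*22 + 28)) - 1*6 = sqrt(-15813 + (-968 + 28)) - 6 = sqrt(-15813 - 940) - 6 = sqrt(-16753) - 6 = I*sqrt(16753) - 6 = -6 + I*sqrt(16753)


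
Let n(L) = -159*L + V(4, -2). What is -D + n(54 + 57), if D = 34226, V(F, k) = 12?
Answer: -51863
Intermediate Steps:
n(L) = 12 - 159*L (n(L) = -159*L + 12 = 12 - 159*L)
-D + n(54 + 57) = -1*34226 + (12 - 159*(54 + 57)) = -34226 + (12 - 159*111) = -34226 + (12 - 17649) = -34226 - 17637 = -51863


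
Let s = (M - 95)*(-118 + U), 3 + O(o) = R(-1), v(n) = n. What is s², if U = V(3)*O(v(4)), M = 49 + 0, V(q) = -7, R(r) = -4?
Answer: 10074276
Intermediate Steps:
M = 49
O(o) = -7 (O(o) = -3 - 4 = -7)
U = 49 (U = -7*(-7) = 49)
s = 3174 (s = (49 - 95)*(-118 + 49) = -46*(-69) = 3174)
s² = 3174² = 10074276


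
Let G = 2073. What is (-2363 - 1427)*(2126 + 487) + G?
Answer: -9901197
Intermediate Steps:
(-2363 - 1427)*(2126 + 487) + G = (-2363 - 1427)*(2126 + 487) + 2073 = -3790*2613 + 2073 = -9903270 + 2073 = -9901197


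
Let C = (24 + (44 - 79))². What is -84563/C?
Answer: -84563/121 ≈ -698.87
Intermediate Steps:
C = 121 (C = (24 - 35)² = (-11)² = 121)
-84563/C = -84563/121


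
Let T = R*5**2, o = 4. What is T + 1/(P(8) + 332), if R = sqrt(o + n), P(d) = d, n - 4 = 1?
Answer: 25501/340 ≈ 75.003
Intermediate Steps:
n = 5 (n = 4 + 1 = 5)
R = 3 (R = sqrt(4 + 5) = sqrt(9) = 3)
T = 75 (T = 3*5**2 = 3*25 = 75)
T + 1/(P(8) + 332) = 75 + 1/(8 + 332) = 75 + 1/340 = 25501/340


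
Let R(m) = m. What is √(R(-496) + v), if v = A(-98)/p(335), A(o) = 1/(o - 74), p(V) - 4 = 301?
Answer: 3*I*√37917156835/26230 ≈ 22.271*I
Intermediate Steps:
p(V) = 305 (p(V) = 4 + 301 = 305)
A(o) = 1/(-74 + o)
v = -1/52460 (v = 1/(-74 - 98*305) = (1/305)/(-172) = -1/172*1/305 = -1/52460 ≈ -1.9062e-5)
√(R(-496) + v) = √(-496 - 1/52460) = √(-26020161/52460) = 3*I*√37917156835/26230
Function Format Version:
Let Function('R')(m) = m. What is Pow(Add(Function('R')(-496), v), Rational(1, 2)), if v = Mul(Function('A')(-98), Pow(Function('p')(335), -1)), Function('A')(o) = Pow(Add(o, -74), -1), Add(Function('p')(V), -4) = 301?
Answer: Mul(Rational(3, 26230), I, Pow(37917156835, Rational(1, 2))) ≈ Mul(22.271, I)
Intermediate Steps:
Function('p')(V) = 305 (Function('p')(V) = Add(4, 301) = 305)
Function('A')(o) = Pow(Add(-74, o), -1)
v = Rational(-1, 52460) (v = Mul(Pow(Add(-74, -98), -1), Pow(305, -1)) = Mul(Pow(-172, -1), Rational(1, 305)) = Mul(Rational(-1, 172), Rational(1, 305)) = Rational(-1, 52460) ≈ -1.9062e-5)
Pow(Add(Function('R')(-496), v), Rational(1, 2)) = Pow(Add(-496, Rational(-1, 52460)), Rational(1, 2)) = Pow(Rational(-26020161, 52460), Rational(1, 2)) = Mul(Rational(3, 26230), I, Pow(37917156835, Rational(1, 2)))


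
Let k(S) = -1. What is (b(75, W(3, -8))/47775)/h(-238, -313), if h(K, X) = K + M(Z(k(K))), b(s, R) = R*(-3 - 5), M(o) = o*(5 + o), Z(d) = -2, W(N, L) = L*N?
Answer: -16/971425 ≈ -1.6471e-5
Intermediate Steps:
b(s, R) = -8*R (b(s, R) = R*(-8) = -8*R)
h(K, X) = -6 + K (h(K, X) = K - 2*(5 - 2) = K - 2*3 = K - 6 = -6 + K)
(b(75, W(3, -8))/47775)/h(-238, -313) = (-(-64)*3/47775)/(-6 - 238) = (-8*(-24)*(1/47775))/(-244) = (192*(1/47775))*(-1/244) = (64/15925)*(-1/244) = -16/971425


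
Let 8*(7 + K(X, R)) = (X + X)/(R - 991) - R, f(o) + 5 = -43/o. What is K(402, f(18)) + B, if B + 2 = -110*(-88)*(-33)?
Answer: -826675659329/2587824 ≈ -3.1945e+5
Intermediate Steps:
f(o) = -5 - 43/o
K(X, R) = -7 - R/8 + X/(4*(-991 + R)) (K(X, R) = -7 + ((X + X)/(R - 991) - R)/8 = -7 + ((2*X)/(-991 + R) - R)/8 = -7 + (2*X/(-991 + R) - R)/8 = -7 + (-R + 2*X/(-991 + R))/8 = -7 + (-R/8 + X/(4*(-991 + R))) = -7 - R/8 + X/(4*(-991 + R)))
B = -319442 (B = -2 - 110*(-88)*(-33) = -2 + 9680*(-33) = -2 - 319440 = -319442)
K(402, f(18)) + B = (55496 - (-5 - 43/18)² + 2*402 + 935*(-5 - 43/18))/(8*(-991 + (-5 - 43/18))) - 319442 = (55496 - (-5 - 43*1/18)² + 804 + 935*(-5 - 43*1/18))/(8*(-991 + (-5 - 43*1/18))) - 319442 = (55496 - (-5 - 43/18)² + 804 + 935*(-5 - 43/18))/(8*(-991 + (-5 - 43/18))) - 319442 = (55496 - (-133/18)² + 804 + 935*(-133/18))/(8*(-991 - 133/18)) - 319442 = (55496 - 1*17689/324 + 804 - 124355/18)/(8*(-17971/18)) - 319442 = (⅛)*(-18/17971)*(55496 - 17689/324 + 804 - 124355/18) - 319442 = (⅛)*(-18/17971)*(15985121/324) - 319442 = -15985121/2587824 - 319442 = -826675659329/2587824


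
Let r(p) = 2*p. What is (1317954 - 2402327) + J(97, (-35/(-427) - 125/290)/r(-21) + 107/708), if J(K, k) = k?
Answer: -4753437265163/4383582 ≈ -1.0844e+6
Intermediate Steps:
(1317954 - 2402327) + J(97, (-35/(-427) - 125/290)/r(-21) + 107/708) = (1317954 - 2402327) + ((-35/(-427) - 125/290)/((2*(-21))) + 107/708) = -1084373 + ((-35*(-1/427) - 125*1/290)/(-42) + 107*(1/708)) = -1084373 + ((5/61 - 25/58)*(-1/42) + 107/708) = -1084373 + (-1235/3538*(-1/42) + 107/708) = -1084373 + (1235/148596 + 107/708) = -1084373 + 698923/4383582 = -4753437265163/4383582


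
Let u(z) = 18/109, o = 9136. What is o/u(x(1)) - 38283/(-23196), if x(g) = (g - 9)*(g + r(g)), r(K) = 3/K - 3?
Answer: 3849970433/69588 ≈ 55325.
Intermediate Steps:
r(K) = -3 + 3/K
x(g) = (-9 + g)*(-3 + g + 3/g) (x(g) = (g - 9)*(g + (-3 + 3/g)) = (-9 + g)*(-3 + g + 3/g))
u(z) = 18/109 (u(z) = 18*(1/109) = 18/109)
o/u(x(1)) - 38283/(-23196) = 9136/(18/109) - 38283/(-23196) = 9136*(109/18) - 38283*(-1/23196) = 497912/9 + 12761/7732 = 3849970433/69588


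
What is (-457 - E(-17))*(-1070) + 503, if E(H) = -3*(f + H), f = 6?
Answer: 524803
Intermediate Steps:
E(H) = -18 - 3*H (E(H) = -3*(6 + H) = -18 - 3*H)
(-457 - E(-17))*(-1070) + 503 = (-457 - (-18 - 3*(-17)))*(-1070) + 503 = (-457 - (-18 + 51))*(-1070) + 503 = (-457 - 1*33)*(-1070) + 503 = (-457 - 33)*(-1070) + 503 = -490*(-1070) + 503 = 524300 + 503 = 524803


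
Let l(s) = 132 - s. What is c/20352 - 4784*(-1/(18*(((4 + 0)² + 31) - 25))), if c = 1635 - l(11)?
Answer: 4081813/335808 ≈ 12.155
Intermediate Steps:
c = 1514 (c = 1635 - (132 - 1*11) = 1635 - (132 - 11) = 1635 - 1*121 = 1635 - 121 = 1514)
c/20352 - 4784*(-1/(18*(((4 + 0)² + 31) - 25))) = 1514/20352 - 4784*(-1/(18*(((4 + 0)² + 31) - 25))) = 1514*(1/20352) - 4784*(-1/(18*((4² + 31) - 25))) = 757/10176 - 4784*(-1/(18*((16 + 31) - 25))) = 757/10176 - 4784*(-1/(18*(47 - 25))) = 757/10176 - 4784/((-18*22)) = 757/10176 - 4784/(-396) = 757/10176 - 4784*(-1/396) = 757/10176 + 1196/99 = 4081813/335808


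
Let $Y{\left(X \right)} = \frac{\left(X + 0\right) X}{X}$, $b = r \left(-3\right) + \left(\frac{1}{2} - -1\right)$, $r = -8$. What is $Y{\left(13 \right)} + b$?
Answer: $\frac{77}{2} \approx 38.5$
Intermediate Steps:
$b = \frac{51}{2}$ ($b = \left(-8\right) \left(-3\right) + \left(\frac{1}{2} - -1\right) = 24 + \left(\frac{1}{2} + 1\right) = 24 + \frac{3}{2} = \frac{51}{2} \approx 25.5$)
$Y{\left(X \right)} = X$ ($Y{\left(X \right)} = \frac{X X}{X} = \frac{X^{2}}{X} = X$)
$Y{\left(13 \right)} + b = 13 + \frac{51}{2} = \frac{77}{2}$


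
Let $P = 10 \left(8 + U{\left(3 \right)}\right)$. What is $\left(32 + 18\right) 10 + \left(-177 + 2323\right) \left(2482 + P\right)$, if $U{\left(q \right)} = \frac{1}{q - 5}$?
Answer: $5487822$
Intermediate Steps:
$U{\left(q \right)} = \frac{1}{-5 + q}$
$P = 75$ ($P = 10 \left(8 + \frac{1}{-5 + 3}\right) = 10 \left(8 + \frac{1}{-2}\right) = 10 \left(8 - \frac{1}{2}\right) = 10 \cdot \frac{15}{2} = 75$)
$\left(32 + 18\right) 10 + \left(-177 + 2323\right) \left(2482 + P\right) = \left(32 + 18\right) 10 + \left(-177 + 2323\right) \left(2482 + 75\right) = 50 \cdot 10 + 2146 \cdot 2557 = 500 + 5487322 = 5487822$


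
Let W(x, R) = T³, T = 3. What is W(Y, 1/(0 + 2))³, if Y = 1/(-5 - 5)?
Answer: 19683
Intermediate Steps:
Y = -⅒ (Y = 1/(-10) = -⅒ ≈ -0.10000)
W(x, R) = 27 (W(x, R) = 3³ = 27)
W(Y, 1/(0 + 2))³ = 27³ = 19683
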